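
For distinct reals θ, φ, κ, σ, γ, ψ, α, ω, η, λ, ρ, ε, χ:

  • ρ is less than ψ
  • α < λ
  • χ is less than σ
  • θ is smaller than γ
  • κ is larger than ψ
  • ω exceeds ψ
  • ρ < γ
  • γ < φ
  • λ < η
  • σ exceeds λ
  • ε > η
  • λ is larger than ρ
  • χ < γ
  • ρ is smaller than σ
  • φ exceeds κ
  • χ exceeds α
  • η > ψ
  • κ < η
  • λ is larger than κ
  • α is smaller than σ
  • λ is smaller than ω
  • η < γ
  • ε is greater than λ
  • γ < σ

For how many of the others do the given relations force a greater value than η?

4

The elements the relations force above η are ε, γ, φ, σ — no chain reaches any other.
That is 4.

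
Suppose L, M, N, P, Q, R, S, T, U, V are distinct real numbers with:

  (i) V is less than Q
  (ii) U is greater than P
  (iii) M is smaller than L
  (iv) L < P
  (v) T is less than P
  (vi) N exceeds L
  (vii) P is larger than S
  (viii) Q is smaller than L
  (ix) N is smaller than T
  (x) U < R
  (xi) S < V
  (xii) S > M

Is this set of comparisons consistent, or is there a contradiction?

consistent

Every relation is compatible with M < S < V < Q < L < N < T < P < U < R; the set is consistent.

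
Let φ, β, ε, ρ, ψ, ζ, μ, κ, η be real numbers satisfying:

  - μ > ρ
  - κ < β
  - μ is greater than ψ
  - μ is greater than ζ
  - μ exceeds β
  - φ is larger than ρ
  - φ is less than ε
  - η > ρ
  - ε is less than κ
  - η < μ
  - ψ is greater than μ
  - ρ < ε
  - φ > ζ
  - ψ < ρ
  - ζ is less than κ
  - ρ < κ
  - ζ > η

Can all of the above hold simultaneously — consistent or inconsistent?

inconsistent

We have μ < ψ stated directly, yet also ψ < ρ < η < ζ < φ < ε < κ < β < μ by chaining the others — so ψ < μ. Contradiction.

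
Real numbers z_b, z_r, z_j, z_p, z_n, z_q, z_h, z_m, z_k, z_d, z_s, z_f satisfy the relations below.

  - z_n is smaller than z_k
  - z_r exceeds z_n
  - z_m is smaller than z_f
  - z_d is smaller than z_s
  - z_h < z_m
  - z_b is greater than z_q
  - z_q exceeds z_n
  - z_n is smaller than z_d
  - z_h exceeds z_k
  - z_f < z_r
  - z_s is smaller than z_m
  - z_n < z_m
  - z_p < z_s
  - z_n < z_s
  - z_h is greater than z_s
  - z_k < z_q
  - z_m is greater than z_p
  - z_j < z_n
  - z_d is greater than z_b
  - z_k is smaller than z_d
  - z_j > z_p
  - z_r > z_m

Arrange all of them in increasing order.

z_p < z_j < z_n < z_k < z_q < z_b < z_d < z_s < z_h < z_m < z_f < z_r

The consecutive links are each given: z_p < z_j; z_j < z_n; z_n < z_k; z_k < z_q; z_q < z_b; z_b < z_d; z_d < z_s; z_s < z_h; z_h < z_m; z_m < z_f; z_f < z_r.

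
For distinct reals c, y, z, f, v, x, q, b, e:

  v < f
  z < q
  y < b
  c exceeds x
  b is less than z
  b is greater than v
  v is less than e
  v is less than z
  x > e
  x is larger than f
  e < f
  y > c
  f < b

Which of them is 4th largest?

Chaining the given pairs: v < e < f < x < c < y < b < z < q.
Counting 4 from the largest end gives y.

y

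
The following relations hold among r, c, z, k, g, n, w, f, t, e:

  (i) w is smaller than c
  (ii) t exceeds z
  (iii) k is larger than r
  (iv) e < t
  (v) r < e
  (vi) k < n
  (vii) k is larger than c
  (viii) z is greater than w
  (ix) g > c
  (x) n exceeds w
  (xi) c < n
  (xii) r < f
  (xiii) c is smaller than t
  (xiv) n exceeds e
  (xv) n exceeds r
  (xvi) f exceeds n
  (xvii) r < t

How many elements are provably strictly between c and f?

2

Chaining upward from c reaches: g, k, t, n.
Chaining downward from f reaches: w, r, k, e, n.
Strictly between c and f are those in both lists: k, n — 2 elements.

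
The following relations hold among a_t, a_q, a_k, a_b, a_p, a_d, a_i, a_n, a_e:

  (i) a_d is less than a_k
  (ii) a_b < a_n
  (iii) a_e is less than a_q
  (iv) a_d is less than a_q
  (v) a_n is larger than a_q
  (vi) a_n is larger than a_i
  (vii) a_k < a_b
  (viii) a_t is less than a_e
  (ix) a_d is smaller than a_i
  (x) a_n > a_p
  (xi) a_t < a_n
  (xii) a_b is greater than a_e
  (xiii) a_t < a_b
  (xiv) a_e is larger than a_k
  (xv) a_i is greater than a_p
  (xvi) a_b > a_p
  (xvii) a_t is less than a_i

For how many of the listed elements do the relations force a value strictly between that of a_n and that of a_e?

The relations place a_e below a_n. An element lies strictly between them when it is forced above a_e and also forced below a_n.
Above a_e: {a_q, a_b}. Below a_n: {a_t, a_d, a_k, a_p, a_i, a_q, a_b}.
Intersection: {a_q, a_b} — 2.

2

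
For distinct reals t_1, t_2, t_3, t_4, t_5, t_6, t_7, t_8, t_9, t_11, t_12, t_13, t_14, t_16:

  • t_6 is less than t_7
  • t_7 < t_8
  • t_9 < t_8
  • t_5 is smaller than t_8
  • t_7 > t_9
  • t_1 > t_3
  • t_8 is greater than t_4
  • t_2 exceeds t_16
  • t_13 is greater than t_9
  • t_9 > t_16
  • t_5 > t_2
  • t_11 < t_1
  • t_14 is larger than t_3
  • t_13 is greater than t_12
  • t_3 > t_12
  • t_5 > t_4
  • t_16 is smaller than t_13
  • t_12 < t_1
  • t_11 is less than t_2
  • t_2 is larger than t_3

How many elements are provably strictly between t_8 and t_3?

2

The relations place t_3 below t_8. An element lies strictly between them when it is forced above t_3 and also forced below t_8.
Above t_3: {t_2, t_5, t_14, t_1}. Below t_8: {t_16, t_6, t_11, t_12, t_2, t_9, t_7, t_4, t_5}.
Intersection: {t_2, t_5} — 2.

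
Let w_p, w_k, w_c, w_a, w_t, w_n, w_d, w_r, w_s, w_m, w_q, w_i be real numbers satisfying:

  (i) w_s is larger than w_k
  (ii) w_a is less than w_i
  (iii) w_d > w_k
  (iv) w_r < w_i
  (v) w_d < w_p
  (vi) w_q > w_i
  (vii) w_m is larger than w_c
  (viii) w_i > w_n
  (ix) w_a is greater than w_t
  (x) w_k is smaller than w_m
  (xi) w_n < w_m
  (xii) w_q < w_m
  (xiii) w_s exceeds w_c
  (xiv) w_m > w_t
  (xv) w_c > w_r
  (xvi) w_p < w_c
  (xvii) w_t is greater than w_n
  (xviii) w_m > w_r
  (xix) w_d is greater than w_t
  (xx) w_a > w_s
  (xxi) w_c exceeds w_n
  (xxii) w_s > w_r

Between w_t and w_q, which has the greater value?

w_q

The relevant relations are w_t < w_d; w_d < w_p; w_p < w_c; w_c < w_s; w_s < w_a; w_a < w_i; w_i < w_q.
Chaining these gives w_t < w_d < w_p < w_c < w_s < w_a < w_i < w_q.
So w_t < w_q; w_q is the larger of the two.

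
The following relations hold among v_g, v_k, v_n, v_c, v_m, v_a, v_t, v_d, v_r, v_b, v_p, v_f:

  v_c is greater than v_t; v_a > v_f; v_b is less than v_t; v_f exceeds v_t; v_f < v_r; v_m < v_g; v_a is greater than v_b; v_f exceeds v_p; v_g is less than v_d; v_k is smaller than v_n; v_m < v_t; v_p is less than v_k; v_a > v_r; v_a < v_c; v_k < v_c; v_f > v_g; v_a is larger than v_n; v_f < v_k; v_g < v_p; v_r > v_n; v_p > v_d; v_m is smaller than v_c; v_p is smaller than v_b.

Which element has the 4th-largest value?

v_n

The consecutive relations fix a unique order: v_m < v_g < v_d < v_p < v_b < v_t < v_f < v_k < v_n < v_r < v_a < v_c.
The 4th largest is v_n.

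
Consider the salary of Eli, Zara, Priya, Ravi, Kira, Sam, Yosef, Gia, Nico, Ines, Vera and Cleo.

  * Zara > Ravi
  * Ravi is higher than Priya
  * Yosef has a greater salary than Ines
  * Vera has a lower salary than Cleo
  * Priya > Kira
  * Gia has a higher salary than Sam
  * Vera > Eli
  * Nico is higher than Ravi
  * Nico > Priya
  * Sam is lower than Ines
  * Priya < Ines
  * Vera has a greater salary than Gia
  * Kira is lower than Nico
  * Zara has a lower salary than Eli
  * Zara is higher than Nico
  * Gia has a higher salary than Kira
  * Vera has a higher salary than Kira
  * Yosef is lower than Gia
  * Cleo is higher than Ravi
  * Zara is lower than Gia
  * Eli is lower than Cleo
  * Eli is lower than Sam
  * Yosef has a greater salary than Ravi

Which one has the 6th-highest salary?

Sam

The consecutive relations fix a unique order: Kira < Priya < Ravi < Nico < Zara < Eli < Sam < Ines < Yosef < Gia < Vera < Cleo.
The 6th largest is Sam.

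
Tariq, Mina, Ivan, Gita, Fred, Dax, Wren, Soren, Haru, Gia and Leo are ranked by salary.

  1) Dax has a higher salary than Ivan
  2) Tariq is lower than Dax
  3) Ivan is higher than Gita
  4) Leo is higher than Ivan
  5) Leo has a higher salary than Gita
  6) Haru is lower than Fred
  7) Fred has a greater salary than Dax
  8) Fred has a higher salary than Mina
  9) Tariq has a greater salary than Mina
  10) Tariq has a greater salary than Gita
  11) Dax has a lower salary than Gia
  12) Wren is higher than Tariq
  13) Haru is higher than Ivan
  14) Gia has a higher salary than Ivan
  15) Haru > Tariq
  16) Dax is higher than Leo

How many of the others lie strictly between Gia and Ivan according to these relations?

2

Chaining upward from Ivan reaches: Leo, Dax, Haru, Fred.
Chaining downward from Gia reaches: Gita, Mina, Tariq, Leo, Dax.
Strictly between Ivan and Gia are those in both lists: Leo, Dax — 2 elements.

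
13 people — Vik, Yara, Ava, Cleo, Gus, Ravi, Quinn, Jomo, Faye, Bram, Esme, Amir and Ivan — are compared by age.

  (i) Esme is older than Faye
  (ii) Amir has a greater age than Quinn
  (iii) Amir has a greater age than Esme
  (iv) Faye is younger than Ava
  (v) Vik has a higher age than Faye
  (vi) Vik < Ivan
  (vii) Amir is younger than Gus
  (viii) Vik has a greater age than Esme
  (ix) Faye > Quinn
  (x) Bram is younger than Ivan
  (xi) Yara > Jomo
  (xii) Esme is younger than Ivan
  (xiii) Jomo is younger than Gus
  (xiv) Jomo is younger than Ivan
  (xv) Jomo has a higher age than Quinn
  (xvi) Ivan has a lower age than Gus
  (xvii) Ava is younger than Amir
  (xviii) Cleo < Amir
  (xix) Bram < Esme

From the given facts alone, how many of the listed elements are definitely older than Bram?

5

Directly above Bram: Esme, Ivan.
One step further: Vik, Amir, Gus (5 so far).
No other element is forced above Bram by the given relations, so the count is 5.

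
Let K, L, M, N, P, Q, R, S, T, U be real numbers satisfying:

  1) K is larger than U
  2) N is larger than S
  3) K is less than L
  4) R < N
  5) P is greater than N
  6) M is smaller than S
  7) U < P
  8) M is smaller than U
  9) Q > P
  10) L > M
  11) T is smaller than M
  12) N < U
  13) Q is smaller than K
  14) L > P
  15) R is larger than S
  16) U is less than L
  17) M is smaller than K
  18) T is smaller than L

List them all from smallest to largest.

Nothing is placed below T, so it is least; from there T < M; M < S; S < R; R < N; N < U; U < P; P < Q; Q < K; K < L, each given directly.

T < M < S < R < N < U < P < Q < K < L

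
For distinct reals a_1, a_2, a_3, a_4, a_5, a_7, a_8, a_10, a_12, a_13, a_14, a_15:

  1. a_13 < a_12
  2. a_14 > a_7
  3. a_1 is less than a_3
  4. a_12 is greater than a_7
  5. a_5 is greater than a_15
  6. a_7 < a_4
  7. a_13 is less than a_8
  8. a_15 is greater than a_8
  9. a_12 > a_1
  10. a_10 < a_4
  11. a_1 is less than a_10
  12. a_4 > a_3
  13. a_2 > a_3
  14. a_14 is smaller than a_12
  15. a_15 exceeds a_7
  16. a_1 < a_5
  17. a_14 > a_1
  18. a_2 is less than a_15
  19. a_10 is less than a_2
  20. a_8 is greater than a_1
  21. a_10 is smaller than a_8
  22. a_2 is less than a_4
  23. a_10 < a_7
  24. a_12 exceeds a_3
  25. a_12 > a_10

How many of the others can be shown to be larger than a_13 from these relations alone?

From a_13 the given relations immediately reach a_8, a_12.
From those, a_15 — 3 in total.
From those, a_5 — 4 in total.
Nothing else is reachable above a_13; 4 in all.

4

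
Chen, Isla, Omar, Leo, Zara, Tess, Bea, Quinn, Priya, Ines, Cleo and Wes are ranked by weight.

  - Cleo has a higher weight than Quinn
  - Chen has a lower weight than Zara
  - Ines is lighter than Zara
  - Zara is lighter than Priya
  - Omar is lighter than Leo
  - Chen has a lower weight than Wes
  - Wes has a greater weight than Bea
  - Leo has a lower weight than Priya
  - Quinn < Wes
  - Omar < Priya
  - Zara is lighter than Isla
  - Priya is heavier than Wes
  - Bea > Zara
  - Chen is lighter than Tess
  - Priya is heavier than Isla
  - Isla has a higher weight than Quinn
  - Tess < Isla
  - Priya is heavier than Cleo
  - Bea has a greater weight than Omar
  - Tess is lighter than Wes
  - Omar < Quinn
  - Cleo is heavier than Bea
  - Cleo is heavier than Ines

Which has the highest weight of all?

Chaining downward from Priya: directly below it, Omar, Zara, Leo, Cleo, Wes, Isla; then Ines, Chen, Quinn, Bea, Tess.
That covers every other element, and nothing is given above Priya, so Priya is the highest weight.

Priya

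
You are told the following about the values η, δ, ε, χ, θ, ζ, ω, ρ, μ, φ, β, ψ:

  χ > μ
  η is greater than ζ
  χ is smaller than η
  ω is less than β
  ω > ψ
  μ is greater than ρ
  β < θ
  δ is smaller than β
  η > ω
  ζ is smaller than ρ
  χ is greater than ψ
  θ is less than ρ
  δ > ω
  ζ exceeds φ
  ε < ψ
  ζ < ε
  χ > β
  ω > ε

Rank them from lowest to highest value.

φ < ζ < ε < ψ < ω < δ < β < θ < ρ < μ < χ < η

Each adjacent pair is fixed by a given relation: φ < ζ; ζ < ε; ε < ψ; ψ < ω; ω < δ; δ < β; β < θ; θ < ρ; ρ < μ; μ < χ; χ < η. Chaining them end to end gives the full order.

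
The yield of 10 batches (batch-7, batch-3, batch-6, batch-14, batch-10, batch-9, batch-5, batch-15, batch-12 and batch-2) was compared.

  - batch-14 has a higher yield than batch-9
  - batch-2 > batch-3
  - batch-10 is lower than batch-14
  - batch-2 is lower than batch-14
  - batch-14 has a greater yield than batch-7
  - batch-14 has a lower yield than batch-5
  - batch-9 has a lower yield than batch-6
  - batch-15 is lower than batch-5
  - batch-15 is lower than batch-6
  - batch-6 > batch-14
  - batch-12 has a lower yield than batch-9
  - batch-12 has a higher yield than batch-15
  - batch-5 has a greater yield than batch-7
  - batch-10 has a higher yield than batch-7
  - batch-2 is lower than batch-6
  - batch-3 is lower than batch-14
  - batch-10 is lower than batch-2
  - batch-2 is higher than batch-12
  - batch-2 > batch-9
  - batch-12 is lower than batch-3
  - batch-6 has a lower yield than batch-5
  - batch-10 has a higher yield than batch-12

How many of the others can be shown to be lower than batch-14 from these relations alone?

Directly below batch-14: batch-7, batch-3, batch-10, batch-9, batch-2.
One step further: batch-12 (6 so far).
One step further: batch-15 (7 so far).
No other element is forced below batch-14 by the given relations, so the count is 7.

7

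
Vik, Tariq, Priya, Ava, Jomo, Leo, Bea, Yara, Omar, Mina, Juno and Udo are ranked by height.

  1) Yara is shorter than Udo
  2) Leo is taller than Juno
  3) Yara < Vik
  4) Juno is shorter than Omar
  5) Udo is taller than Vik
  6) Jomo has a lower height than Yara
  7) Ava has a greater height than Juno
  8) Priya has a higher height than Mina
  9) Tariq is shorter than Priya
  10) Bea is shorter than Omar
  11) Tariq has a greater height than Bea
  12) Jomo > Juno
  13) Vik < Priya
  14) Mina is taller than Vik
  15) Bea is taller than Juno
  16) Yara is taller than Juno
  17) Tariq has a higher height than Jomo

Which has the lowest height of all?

Juno

Ava is not least since Juno < Ava; Jomo is not least since Juno < Jomo; Yara is not least since Juno < Yara; Bea is not least since Juno < Bea; Omar is not least since Bea < Omar; Vik is not least since Yara < Vik; Udo is not least since Yara < Udo; Mina is not least since Vik < Mina; Leo is not least since Juno < Leo; Tariq is not least since Bea < Tariq; Priya is not least since Tariq < Priya.
Only Juno has nothing below it, so Juno is the lowest height.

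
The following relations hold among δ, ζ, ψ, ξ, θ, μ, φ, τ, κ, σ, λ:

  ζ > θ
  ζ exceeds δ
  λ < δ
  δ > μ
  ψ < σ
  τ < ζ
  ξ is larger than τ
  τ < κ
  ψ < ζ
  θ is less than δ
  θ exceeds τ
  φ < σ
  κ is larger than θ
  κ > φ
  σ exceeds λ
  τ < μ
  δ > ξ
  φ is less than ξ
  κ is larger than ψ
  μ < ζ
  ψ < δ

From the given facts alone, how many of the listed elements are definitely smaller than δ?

7

Directly below δ: ψ, θ, μ, λ, ξ.
One step further: τ, φ (7 so far).
No other element is forced below δ by the given relations, so the count is 7.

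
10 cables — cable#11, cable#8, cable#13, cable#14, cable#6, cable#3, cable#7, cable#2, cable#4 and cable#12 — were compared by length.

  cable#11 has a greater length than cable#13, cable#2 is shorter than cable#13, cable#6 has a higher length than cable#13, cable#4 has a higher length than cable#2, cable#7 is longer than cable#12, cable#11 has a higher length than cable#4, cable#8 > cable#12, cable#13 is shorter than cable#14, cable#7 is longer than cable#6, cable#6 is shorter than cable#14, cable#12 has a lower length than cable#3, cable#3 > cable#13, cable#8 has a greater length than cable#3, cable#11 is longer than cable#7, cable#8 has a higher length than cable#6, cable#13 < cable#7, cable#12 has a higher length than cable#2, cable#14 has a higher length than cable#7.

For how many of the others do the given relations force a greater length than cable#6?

From cable#6 the given relations immediately reach cable#7, cable#14, cable#8.
From those, cable#11 — 4 in total.
Nothing else is reachable above cable#6; 4 in all.

4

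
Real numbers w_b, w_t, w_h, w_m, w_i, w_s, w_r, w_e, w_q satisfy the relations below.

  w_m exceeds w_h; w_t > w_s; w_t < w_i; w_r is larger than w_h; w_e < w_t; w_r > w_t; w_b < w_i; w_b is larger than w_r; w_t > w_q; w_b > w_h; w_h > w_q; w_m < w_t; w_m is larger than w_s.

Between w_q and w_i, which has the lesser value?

Following the relations from w_q: w_q < w_h < w_m < w_t < w_r < w_b < w_i.
So w_q < w_i; w_q is the smaller of the two.

w_q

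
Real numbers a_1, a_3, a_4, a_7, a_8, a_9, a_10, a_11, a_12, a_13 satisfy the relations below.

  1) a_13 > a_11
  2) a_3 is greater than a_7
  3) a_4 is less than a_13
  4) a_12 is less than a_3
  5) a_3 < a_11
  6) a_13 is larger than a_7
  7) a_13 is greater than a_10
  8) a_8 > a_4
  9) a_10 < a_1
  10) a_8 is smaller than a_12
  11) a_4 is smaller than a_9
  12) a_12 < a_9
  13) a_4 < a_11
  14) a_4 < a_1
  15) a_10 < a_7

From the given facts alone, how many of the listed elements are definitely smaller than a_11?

6

From a_11 the given relations immediately reach a_4, a_3.
From those, a_7, a_12 — 4 in total.
From those, a_10, a_8 — 6 in total.
No other element is forced below a_11 by the given relations, so the count is 6.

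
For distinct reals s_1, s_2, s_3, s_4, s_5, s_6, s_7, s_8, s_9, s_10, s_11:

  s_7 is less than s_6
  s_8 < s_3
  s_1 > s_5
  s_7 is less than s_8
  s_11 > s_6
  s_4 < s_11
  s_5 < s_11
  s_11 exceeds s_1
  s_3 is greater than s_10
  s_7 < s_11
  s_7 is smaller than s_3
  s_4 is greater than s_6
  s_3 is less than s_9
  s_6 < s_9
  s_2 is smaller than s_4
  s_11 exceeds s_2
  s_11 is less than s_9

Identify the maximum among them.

s_9

Chaining downward from s_9: directly below it, s_6, s_3, s_11; then s_2, s_5, s_1, s_7, s_10, s_8, s_4.
That covers every other element, and nothing is given above s_9, so s_9 is the maximum.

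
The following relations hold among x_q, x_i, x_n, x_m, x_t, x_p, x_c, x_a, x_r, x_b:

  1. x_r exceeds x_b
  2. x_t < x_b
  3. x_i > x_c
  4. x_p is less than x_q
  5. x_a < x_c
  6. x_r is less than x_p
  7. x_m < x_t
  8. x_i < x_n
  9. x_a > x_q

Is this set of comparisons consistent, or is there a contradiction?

The single ordering x_m < x_t < x_b < x_r < x_p < x_q < x_a < x_c < x_i < x_n satisfies every listed relation, so no contradiction arises.

consistent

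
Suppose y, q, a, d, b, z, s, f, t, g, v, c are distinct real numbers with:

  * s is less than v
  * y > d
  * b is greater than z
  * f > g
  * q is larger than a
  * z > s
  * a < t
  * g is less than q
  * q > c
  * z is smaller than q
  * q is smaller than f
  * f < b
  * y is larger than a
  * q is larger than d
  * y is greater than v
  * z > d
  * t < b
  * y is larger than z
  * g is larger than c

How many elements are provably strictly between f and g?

1

Chaining upward from g reaches: q, b.
Chaining downward from f reaches: c, a, s, d, z, q.
Strictly between g and f are those in both lists: q — 1 element.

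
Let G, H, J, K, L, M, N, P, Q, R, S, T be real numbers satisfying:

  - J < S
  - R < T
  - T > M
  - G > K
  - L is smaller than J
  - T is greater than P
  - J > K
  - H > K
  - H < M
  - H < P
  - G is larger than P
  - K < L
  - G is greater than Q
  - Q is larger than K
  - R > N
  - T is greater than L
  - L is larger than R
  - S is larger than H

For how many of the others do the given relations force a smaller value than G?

4

Directly below G: K, P, Q.
One step further: H (4 so far).
No other element is forced below G by the given relations, so the count is 4.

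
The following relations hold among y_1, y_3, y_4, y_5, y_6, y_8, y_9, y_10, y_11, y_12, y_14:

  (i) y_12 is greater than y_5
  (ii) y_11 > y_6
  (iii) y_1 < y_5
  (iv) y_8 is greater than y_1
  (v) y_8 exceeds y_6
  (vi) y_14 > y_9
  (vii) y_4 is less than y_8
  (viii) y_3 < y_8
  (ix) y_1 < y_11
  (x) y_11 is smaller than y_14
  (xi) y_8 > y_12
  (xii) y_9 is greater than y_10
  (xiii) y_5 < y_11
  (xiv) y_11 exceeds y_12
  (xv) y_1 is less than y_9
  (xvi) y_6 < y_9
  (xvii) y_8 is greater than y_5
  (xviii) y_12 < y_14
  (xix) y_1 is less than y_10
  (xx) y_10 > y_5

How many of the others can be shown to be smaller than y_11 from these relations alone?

From y_11 the given relations immediately reach y_1, y_6, y_5, y_12.
No other element is forced below y_11 by the given relations, so the count is 4.

4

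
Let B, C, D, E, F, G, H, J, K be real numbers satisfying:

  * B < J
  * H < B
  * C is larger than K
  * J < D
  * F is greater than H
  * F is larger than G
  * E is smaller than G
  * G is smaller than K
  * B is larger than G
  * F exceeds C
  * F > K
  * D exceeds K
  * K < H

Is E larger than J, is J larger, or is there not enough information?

Chaining the given relations: E < G < K < H < B < J.
So J is larger.

J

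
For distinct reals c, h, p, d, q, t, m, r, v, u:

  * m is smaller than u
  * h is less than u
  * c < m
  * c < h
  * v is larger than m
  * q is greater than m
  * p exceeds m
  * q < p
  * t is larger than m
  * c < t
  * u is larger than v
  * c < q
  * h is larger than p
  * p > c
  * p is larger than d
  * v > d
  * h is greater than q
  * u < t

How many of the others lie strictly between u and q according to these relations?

The relations place q below u. An element lies strictly between them when it is forced above q and also forced below u.
Above q: {p, h, t}. Below u: {c, d, m, v, p, h}.
Intersection: {p, h} — 2.

2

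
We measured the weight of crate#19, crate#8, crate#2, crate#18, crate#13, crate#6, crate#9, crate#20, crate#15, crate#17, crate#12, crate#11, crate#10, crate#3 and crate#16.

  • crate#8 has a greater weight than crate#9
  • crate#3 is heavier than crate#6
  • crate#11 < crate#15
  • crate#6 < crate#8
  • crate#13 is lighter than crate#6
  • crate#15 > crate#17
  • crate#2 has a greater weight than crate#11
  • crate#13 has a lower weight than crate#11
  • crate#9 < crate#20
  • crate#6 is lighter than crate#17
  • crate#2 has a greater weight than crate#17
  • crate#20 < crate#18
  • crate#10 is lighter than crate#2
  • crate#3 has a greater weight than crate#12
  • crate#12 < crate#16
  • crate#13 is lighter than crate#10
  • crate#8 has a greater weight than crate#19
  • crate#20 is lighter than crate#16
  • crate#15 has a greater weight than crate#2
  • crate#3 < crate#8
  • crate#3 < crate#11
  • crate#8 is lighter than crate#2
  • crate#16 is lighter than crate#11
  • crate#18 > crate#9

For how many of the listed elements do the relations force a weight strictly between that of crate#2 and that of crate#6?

The relations place crate#6 below crate#2. An element lies strictly between them when it is forced above crate#6 and also forced below crate#2.
Above crate#6: {crate#17, crate#3, crate#11, crate#8, crate#15}. Below crate#2: {crate#13, crate#17, crate#19, crate#9, crate#10, crate#20, crate#12, crate#16, crate#3, crate#11, crate#8}.
Intersection: {crate#17, crate#3, crate#11, crate#8} — 4.

4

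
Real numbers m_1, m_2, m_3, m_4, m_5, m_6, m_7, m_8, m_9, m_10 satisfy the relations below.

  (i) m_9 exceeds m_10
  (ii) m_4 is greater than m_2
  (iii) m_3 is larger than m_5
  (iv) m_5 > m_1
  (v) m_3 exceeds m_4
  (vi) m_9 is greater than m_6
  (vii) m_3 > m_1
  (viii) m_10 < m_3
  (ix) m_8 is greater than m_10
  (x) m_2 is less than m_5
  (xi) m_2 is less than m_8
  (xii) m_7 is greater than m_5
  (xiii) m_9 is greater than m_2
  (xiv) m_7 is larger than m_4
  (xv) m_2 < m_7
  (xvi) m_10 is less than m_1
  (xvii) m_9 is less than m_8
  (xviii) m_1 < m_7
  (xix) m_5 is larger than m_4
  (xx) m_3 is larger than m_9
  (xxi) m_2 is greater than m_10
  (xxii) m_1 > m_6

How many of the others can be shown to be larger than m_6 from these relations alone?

The elements the relations force above m_6 are m_1, m_9, m_5, m_3, m_8, m_7 — no chain reaches any other.
That is 6.

6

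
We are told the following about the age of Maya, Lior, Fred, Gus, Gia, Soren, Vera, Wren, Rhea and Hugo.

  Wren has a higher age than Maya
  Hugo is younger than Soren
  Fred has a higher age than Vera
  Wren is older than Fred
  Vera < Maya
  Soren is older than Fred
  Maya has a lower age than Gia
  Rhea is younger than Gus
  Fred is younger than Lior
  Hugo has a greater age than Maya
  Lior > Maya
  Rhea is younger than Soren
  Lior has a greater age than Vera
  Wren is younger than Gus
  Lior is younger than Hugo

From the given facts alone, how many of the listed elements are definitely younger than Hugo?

Directly below Hugo: Maya, Lior.
One step further: Vera, Fred (4 so far).
No other element is forced below Hugo by the given relations, so the count is 4.

4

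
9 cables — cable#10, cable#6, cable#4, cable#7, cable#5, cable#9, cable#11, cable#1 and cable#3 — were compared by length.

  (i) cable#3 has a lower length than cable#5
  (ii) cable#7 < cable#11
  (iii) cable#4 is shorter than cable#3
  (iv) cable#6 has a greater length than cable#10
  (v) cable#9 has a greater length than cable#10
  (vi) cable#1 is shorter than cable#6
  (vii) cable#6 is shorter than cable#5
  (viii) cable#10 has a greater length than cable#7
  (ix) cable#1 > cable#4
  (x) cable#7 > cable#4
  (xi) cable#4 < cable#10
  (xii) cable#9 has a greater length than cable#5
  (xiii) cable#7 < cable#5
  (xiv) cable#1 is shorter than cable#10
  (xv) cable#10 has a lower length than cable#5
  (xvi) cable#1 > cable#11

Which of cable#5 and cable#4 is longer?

Link the given pairs in sequence: cable#4 < cable#7; cable#7 < cable#11; cable#11 < cable#1; cable#1 < cable#10; cable#10 < cable#6; cable#6 < cable#5.
Chaining these gives cable#4 < cable#7 < cable#11 < cable#1 < cable#10 < cable#6 < cable#5.
So cable#4 < cable#5; cable#5 is the longer of the two.

cable#5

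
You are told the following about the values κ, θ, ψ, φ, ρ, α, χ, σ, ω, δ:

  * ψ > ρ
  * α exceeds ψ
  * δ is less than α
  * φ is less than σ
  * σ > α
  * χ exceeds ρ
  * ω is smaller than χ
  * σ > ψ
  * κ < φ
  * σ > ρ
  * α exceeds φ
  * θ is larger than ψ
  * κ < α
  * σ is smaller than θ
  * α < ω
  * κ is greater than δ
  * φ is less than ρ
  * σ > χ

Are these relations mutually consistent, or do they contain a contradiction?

Every relation is compatible with δ < κ < φ < ρ < ψ < α < ω < χ < σ < θ; the set is consistent.

consistent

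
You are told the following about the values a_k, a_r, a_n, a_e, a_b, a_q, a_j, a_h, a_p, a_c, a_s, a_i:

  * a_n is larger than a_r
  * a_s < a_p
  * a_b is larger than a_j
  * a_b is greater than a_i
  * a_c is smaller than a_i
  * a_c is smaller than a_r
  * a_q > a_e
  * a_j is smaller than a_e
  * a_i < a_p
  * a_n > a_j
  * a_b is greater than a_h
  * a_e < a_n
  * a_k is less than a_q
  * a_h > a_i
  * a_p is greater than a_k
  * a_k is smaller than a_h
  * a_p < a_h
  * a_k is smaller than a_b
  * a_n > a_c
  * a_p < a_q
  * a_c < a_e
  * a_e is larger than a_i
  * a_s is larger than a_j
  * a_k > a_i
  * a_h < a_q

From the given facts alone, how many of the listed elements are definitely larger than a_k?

Directly above a_k: a_p, a_h, a_b, a_q.
Nothing else is reachable above a_k; 4 in all.

4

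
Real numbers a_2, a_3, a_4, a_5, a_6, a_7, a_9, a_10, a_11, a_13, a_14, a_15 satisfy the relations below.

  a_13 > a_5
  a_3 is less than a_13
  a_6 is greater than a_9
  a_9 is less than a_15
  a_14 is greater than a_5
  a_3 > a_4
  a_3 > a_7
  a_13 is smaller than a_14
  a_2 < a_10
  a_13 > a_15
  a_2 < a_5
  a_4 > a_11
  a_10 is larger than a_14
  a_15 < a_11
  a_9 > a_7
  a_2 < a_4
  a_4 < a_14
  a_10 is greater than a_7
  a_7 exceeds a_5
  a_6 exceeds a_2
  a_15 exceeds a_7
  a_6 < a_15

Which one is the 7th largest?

Chaining the given pairs: a_2 < a_5 < a_7 < a_9 < a_6 < a_15 < a_11 < a_4 < a_3 < a_13 < a_14 < a_10.
Counting 7 from the largest end gives a_15.

a_15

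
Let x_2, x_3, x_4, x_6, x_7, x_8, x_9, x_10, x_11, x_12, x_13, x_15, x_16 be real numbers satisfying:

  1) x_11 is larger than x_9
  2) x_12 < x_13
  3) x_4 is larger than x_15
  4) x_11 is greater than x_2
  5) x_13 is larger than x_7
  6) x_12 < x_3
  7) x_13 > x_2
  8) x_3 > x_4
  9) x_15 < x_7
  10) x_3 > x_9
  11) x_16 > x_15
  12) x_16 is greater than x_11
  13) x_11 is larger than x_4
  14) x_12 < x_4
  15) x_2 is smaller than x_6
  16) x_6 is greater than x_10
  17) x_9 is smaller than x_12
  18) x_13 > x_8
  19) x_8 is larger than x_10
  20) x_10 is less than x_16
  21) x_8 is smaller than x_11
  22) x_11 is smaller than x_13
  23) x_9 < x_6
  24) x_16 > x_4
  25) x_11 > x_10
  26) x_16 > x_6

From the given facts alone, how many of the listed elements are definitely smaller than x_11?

From x_11 the given relations immediately reach x_9, x_10, x_2, x_4, x_8.
From those, x_15, x_12 — 7 in total.
No other element is forced below x_11 by the given relations, so the count is 7.

7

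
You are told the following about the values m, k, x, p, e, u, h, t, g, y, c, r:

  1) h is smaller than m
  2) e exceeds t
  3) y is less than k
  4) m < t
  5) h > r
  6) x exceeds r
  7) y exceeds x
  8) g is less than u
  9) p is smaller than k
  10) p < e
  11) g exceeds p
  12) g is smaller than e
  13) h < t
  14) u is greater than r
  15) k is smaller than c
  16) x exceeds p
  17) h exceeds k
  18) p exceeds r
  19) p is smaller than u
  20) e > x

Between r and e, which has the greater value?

e

Chaining the given relations: r < p < x < y < k < h < m < t < e.
So r < e; e is the larger of the two.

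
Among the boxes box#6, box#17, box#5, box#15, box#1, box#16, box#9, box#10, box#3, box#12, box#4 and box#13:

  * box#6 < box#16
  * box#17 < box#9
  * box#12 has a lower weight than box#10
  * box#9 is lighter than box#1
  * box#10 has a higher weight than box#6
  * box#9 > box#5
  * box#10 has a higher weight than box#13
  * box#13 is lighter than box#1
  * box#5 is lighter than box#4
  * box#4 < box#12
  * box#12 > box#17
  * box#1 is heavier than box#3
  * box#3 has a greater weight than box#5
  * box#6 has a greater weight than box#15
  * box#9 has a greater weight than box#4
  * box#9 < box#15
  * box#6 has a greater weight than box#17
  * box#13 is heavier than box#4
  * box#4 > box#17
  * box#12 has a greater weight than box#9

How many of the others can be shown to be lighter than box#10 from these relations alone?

8

From box#10 the given relations immediately reach box#12, box#13, box#6.
From those, box#17, box#4, box#9, box#15 — 7 in total.
From those, box#5 — 8 in total.
Nothing else is reachable below box#10; 8 in all.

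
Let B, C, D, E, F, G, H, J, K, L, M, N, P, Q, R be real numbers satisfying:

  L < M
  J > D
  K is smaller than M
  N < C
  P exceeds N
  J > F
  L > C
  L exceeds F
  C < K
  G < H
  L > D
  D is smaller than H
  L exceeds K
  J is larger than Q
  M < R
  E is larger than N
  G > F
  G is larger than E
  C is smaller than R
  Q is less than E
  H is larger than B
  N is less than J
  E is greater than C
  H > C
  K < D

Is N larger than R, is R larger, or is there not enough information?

R

N < C and C < K give N < K.
Then K < D extends the chain to D.
With D < L: N < C < K < D < L.
With L < M: N < C < K < D < L < M.
Then M < R extends the chain to R.
So R is larger.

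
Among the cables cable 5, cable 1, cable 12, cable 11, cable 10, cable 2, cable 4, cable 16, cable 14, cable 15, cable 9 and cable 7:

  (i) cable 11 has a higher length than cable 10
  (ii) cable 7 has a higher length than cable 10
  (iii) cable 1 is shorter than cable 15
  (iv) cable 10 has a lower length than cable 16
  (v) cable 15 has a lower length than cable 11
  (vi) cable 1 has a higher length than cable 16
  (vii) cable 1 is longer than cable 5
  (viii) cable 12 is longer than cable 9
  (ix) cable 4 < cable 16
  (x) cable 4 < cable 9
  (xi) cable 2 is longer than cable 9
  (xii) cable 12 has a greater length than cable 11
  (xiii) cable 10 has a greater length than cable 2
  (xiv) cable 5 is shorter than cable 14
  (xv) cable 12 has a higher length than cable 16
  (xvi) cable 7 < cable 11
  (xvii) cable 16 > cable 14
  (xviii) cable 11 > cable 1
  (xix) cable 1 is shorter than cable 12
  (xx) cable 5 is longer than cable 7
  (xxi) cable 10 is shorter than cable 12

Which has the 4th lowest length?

The consecutive relations fix a unique order: cable 4 < cable 9 < cable 2 < cable 10 < cable 7 < cable 5 < cable 14 < cable 16 < cable 1 < cable 15 < cable 11 < cable 12.
The 4th smallest is cable 10.

cable 10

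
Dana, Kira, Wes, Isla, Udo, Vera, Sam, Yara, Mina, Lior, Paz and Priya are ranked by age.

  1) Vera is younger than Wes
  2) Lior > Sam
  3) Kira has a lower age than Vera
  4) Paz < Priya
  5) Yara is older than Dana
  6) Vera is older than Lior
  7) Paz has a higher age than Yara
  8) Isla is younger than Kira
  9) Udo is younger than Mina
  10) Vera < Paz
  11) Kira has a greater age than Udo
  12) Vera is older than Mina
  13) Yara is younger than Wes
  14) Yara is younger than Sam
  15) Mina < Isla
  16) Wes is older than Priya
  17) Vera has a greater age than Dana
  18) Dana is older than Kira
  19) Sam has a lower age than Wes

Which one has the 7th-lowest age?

Sam

Chaining the given pairs: Udo < Mina < Isla < Kira < Dana < Yara < Sam < Lior < Vera < Paz < Priya < Wes.
The 7th smallest is Sam.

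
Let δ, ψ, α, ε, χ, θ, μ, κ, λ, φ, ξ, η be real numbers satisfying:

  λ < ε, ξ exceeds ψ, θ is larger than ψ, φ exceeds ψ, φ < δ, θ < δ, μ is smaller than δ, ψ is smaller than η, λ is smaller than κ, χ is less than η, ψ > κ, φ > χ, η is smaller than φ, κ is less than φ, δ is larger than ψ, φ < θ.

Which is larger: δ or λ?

δ

λ < κ and κ < ψ give λ < ψ.
With ψ < η: λ < κ < ψ < η.
Then η < φ extends the chain to φ.
Then φ < θ extends the chain to θ.
With θ < δ: λ < κ < ψ < η < φ < θ < δ.
So λ < δ; δ is the larger of the two.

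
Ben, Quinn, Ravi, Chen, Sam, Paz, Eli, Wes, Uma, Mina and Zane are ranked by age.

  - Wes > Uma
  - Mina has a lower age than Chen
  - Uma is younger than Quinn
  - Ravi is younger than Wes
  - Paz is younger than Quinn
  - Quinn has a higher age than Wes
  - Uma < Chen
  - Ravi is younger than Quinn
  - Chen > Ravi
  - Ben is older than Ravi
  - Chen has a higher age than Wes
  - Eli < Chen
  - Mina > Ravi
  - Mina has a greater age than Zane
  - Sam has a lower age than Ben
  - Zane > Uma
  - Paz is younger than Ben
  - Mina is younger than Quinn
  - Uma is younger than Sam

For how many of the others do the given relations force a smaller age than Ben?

4

From Ben the given relations immediately reach Paz, Sam, Ravi.
From those, Uma — 4 in total.
No other element is forced below Ben by the given relations, so the count is 4.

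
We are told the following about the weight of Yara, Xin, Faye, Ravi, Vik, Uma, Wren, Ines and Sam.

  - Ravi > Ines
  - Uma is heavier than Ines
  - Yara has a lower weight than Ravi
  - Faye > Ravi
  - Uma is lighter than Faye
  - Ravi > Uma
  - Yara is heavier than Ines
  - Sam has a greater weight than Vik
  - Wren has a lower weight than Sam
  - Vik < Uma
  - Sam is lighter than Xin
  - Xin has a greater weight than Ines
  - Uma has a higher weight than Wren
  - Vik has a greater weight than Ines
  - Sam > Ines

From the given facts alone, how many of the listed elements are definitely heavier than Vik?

From Vik the given relations immediately reach Uma, Sam.
From those, Ravi, Faye, Xin — 5 in total.
No other element is forced above Vik by the given relations, so the count is 5.

5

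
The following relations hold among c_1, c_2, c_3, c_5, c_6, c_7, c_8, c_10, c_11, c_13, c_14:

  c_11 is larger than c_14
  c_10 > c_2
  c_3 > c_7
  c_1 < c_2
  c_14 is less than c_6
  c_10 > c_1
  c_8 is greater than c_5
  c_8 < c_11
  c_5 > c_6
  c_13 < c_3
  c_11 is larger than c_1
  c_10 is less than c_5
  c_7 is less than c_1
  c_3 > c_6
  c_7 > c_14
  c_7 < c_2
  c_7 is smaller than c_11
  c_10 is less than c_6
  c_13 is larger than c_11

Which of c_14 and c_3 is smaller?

Link the given pairs in sequence: c_14 < c_7; c_7 < c_1; c_1 < c_2; c_2 < c_10; c_10 < c_6; c_6 < c_5; c_5 < c_8; c_8 < c_11; c_11 < c_13; c_13 < c_3.
Together: c_14 < c_7 < c_1 < c_2 < c_10 < c_6 < c_5 < c_8 < c_11 < c_13 < c_3.
So c_14 < c_3; c_14 is the smaller of the two.

c_14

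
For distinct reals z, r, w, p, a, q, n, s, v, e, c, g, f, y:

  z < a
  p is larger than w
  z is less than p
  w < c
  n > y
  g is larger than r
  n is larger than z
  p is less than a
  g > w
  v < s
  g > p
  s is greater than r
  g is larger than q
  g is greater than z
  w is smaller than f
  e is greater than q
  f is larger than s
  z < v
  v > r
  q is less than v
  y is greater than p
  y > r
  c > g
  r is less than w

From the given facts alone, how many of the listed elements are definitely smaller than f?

The elements the relations force below f are z, r, w, q, v, s — no chain reaches any other.
That is 6.

6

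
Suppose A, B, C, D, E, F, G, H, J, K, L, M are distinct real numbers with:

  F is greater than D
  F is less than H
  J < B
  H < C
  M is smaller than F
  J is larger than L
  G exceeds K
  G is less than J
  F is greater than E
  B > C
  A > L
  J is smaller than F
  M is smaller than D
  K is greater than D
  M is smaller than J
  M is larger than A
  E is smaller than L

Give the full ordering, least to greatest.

Nothing is placed below E, so it is least; from there E < L; L < A; A < M; M < D; D < K; K < G; G < J; J < F; F < H; H < C; C < B, each given directly.

E < L < A < M < D < K < G < J < F < H < C < B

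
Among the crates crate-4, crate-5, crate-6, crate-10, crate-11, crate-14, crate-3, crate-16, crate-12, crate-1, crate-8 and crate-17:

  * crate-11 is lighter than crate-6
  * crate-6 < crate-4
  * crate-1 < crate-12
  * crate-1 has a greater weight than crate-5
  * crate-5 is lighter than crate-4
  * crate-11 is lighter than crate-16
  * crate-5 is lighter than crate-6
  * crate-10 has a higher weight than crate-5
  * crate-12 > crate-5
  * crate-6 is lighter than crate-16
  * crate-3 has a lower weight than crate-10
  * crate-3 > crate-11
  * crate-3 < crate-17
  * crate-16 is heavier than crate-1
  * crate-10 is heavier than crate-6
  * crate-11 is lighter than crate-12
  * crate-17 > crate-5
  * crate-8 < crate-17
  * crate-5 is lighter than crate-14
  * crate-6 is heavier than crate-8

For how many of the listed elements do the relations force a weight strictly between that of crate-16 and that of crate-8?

The relations place crate-8 below crate-16. An element lies strictly between them when it is forced above crate-8 and also forced below crate-16.
Above crate-8: {crate-6, crate-10, crate-17, crate-4}. Below crate-16: {crate-11, crate-5, crate-1, crate-6}.
Intersection: {crate-6} — 1.

1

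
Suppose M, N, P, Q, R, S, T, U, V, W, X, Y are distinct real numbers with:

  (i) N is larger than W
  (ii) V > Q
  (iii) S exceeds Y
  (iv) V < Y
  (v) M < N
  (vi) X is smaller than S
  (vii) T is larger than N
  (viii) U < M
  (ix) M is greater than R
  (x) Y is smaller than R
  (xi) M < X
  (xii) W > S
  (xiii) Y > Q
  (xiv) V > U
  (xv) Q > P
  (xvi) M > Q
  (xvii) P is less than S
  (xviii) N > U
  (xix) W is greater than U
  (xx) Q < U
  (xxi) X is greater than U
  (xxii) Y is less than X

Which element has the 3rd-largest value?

The consecutive relations fix a unique order: P < Q < U < V < Y < R < M < X < S < W < N < T.
Counting 3 from the largest end gives W.

W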